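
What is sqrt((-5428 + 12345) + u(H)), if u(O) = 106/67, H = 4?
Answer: 3*sqrt(3450835)/67 ≈ 83.178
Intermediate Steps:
u(O) = 106/67 (u(O) = 106*(1/67) = 106/67)
sqrt((-5428 + 12345) + u(H)) = sqrt((-5428 + 12345) + 106/67) = sqrt(6917 + 106/67) = sqrt(463545/67) = 3*sqrt(3450835)/67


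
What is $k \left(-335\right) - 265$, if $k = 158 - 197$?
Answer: $12800$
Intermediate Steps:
$k = -39$
$k \left(-335\right) - 265 = \left(-39\right) \left(-335\right) - 265 = 13065 - 265 = 12800$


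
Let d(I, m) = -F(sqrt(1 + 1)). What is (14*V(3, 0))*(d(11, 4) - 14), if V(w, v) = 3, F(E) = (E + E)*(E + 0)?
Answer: -756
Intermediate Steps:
F(E) = 2*E**2 (F(E) = (2*E)*E = 2*E**2)
d(I, m) = -4 (d(I, m) = -2*(sqrt(1 + 1))**2 = -2*(sqrt(2))**2 = -2*2 = -1*4 = -4)
(14*V(3, 0))*(d(11, 4) - 14) = (14*3)*(-4 - 14) = 42*(-18) = -756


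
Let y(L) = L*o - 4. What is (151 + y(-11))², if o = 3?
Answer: 12996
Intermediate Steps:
y(L) = -4 + 3*L (y(L) = L*3 - 4 = 3*L - 4 = -4 + 3*L)
(151 + y(-11))² = (151 + (-4 + 3*(-11)))² = (151 + (-4 - 33))² = (151 - 37)² = 114² = 12996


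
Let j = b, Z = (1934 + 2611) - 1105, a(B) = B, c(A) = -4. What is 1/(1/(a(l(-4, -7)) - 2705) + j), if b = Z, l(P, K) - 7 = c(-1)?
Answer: 2702/9294879 ≈ 0.00029070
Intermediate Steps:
l(P, K) = 3 (l(P, K) = 7 - 4 = 3)
Z = 3440 (Z = 4545 - 1105 = 3440)
b = 3440
j = 3440
1/(1/(a(l(-4, -7)) - 2705) + j) = 1/(1/(3 - 2705) + 3440) = 1/(1/(-2702) + 3440) = 1/(-1/2702 + 3440) = 1/(9294879/2702) = 2702/9294879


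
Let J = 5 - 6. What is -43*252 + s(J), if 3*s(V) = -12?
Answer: -10840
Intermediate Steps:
J = -1
s(V) = -4 (s(V) = (⅓)*(-12) = -4)
-43*252 + s(J) = -43*252 - 4 = -10836 - 4 = -10840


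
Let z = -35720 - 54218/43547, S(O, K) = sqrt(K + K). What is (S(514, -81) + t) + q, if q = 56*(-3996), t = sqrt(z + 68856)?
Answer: -223776 + sqrt(62834801270178)/43547 + 9*I*sqrt(2) ≈ -2.2359e+5 + 12.728*I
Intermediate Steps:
S(O, K) = sqrt(2)*sqrt(K) (S(O, K) = sqrt(2*K) = sqrt(2)*sqrt(K))
z = -1555553058/43547 (z = -35720 - 54218/43547 = -1555553058/43547 ≈ -35721.)
t = sqrt(62834801270178)/43547 (t = sqrt(-1555553058/43547 + 68856) = sqrt(1442919174/43547) = sqrt(62834801270178)/43547 ≈ 182.03)
q = -223776
(S(514, -81) + t) + q = (sqrt(2)*sqrt(-81) + sqrt(62834801270178)/43547) - 223776 = (sqrt(2)*(9*I) + sqrt(62834801270178)/43547) - 223776 = (9*I*sqrt(2) + sqrt(62834801270178)/43547) - 223776 = (sqrt(62834801270178)/43547 + 9*I*sqrt(2)) - 223776 = -223776 + sqrt(62834801270178)/43547 + 9*I*sqrt(2)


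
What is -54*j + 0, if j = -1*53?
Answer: 2862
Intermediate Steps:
j = -53
-54*j + 0 = -54*(-53) + 0 = 2862 + 0 = 2862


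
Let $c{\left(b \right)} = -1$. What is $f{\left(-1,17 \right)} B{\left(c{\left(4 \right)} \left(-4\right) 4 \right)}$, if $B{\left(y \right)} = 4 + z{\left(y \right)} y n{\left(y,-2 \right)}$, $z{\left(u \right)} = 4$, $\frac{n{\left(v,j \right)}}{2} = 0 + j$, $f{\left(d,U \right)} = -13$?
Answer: $3276$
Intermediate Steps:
$n{\left(v,j \right)} = 2 j$ ($n{\left(v,j \right)} = 2 \left(0 + j\right) = 2 j$)
$B{\left(y \right)} = 4 - 16 y$ ($B{\left(y \right)} = 4 + 4 y 2 \left(-2\right) = 4 + 4 y \left(-4\right) = 4 - 16 y$)
$f{\left(-1,17 \right)} B{\left(c{\left(4 \right)} \left(-4\right) 4 \right)} = - 13 \left(4 - 16 \left(-1\right) \left(-4\right) 4\right) = - 13 \left(4 - 16 \cdot 4 \cdot 4\right) = - 13 \left(4 - 256\right) = \left(-13\right) \left(-252\right) = 3276$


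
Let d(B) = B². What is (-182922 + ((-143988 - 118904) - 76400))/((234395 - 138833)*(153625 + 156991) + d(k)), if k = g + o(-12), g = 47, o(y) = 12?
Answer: -522214/29683089673 ≈ -1.7593e-5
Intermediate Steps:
k = 59 (k = 47 + 12 = 59)
(-182922 + ((-143988 - 118904) - 76400))/((234395 - 138833)*(153625 + 156991) + d(k)) = (-182922 + ((-143988 - 118904) - 76400))/((234395 - 138833)*(153625 + 156991) + 59²) = (-182922 + (-262892 - 76400))/(95562*310616 + 3481) = (-182922 - 339292)/(29683086192 + 3481) = -522214/29683089673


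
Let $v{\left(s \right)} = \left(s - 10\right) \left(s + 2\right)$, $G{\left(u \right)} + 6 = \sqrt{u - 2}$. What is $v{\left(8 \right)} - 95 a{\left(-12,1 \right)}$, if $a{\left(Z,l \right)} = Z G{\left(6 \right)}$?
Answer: $-4580$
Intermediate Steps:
$G{\left(u \right)} = -6 + \sqrt{-2 + u}$ ($G{\left(u \right)} = -6 + \sqrt{u - 2} = -6 + \sqrt{-2 + u}$)
$v{\left(s \right)} = \left(-10 + s\right) \left(2 + s\right)$
$a{\left(Z,l \right)} = - 4 Z$ ($a{\left(Z,l \right)} = Z \left(-6 + \sqrt{-2 + 6}\right) = Z \left(-6 + \sqrt{4}\right) = Z \left(-6 + 2\right) = Z \left(-4\right) = - 4 Z$)
$v{\left(8 \right)} - 95 a{\left(-12,1 \right)} = \left(-20 + 8^{2} - 64\right) - 95 \left(\left(-4\right) \left(-12\right)\right) = \left(-20 + 64 - 64\right) - 4560 = -20 - 4560 = -4580$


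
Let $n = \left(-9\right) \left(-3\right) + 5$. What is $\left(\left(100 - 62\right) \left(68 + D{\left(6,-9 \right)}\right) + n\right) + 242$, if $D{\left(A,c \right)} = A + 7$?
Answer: $3352$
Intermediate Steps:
$D{\left(A,c \right)} = 7 + A$
$n = 32$ ($n = 27 + 5 = 32$)
$\left(\left(100 - 62\right) \left(68 + D{\left(6,-9 \right)}\right) + n\right) + 242 = \left(\left(100 - 62\right) \left(68 + \left(7 + 6\right)\right) + 32\right) + 242 = \left(38 \left(68 + 13\right) + 32\right) + 242 = \left(38 \cdot 81 + 32\right) + 242 = \left(3078 + 32\right) + 242 = 3110 + 242 = 3352$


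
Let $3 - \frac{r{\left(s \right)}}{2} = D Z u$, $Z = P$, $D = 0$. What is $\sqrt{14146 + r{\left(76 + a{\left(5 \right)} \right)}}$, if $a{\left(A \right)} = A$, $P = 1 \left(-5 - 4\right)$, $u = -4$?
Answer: $2 \sqrt{3538} \approx 118.96$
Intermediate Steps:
$P = -9$ ($P = 1 \left(-9\right) = -9$)
$Z = -9$
$r{\left(s \right)} = 6$ ($r{\left(s \right)} = 6 - 2 \cdot 0 \left(-9\right) \left(-4\right) = 6 - 2 \cdot 0 \left(-4\right) = 6 - 0 = 6 + 0 = 6$)
$\sqrt{14146 + r{\left(76 + a{\left(5 \right)} \right)}} = \sqrt{14146 + 6} = \sqrt{14152} = 2 \sqrt{3538}$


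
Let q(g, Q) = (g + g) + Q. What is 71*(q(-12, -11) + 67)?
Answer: 2272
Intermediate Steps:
q(g, Q) = Q + 2*g (q(g, Q) = 2*g + Q = Q + 2*g)
71*(q(-12, -11) + 67) = 71*((-11 + 2*(-12)) + 67) = 71*((-11 - 24) + 67) = 71*(-35 + 67) = 71*32 = 2272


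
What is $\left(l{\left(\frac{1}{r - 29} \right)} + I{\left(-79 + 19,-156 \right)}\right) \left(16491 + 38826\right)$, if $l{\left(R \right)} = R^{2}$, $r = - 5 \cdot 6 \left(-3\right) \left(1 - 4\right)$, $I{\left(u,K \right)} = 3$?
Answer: $\frac{14836240668}{89401} \approx 1.6595 \cdot 10^{5}$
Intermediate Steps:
$r = -270$ ($r = \left(-5\right) \left(-18\right) \left(-3\right) = 90 \left(-3\right) = -270$)
$\left(l{\left(\frac{1}{r - 29} \right)} + I{\left(-79 + 19,-156 \right)}\right) \left(16491 + 38826\right) = \left(\left(\frac{1}{-270 - 29}\right)^{2} + 3\right) \left(16491 + 38826\right) = \left(\left(\frac{1}{-299}\right)^{2} + 3\right) 55317 = \left(\left(- \frac{1}{299}\right)^{2} + 3\right) 55317 = \left(\frac{1}{89401} + 3\right) 55317 = \frac{268204}{89401} \cdot 55317 = \frac{14836240668}{89401}$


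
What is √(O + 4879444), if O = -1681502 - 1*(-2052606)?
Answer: 2*√1312637 ≈ 2291.4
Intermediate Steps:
O = 371104 (O = -1681502 + 2052606 = 371104)
√(O + 4879444) = √(371104 + 4879444) = √5250548 = 2*√1312637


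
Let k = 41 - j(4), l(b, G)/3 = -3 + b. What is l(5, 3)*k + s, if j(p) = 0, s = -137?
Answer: 109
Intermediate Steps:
l(b, G) = -9 + 3*b (l(b, G) = 3*(-3 + b) = -9 + 3*b)
k = 41 (k = 41 - 1*0 = 41 + 0 = 41)
l(5, 3)*k + s = (-9 + 3*5)*41 - 137 = (-9 + 15)*41 - 137 = 6*41 - 137 = 246 - 137 = 109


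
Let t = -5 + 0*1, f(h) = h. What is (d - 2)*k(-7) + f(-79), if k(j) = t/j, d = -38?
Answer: -753/7 ≈ -107.57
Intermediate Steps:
t = -5 (t = -5 + 0 = -5)
k(j) = -5/j
(d - 2)*k(-7) + f(-79) = (-38 - 2)*(-5/(-7)) - 79 = -(-200)*(-1)/7 - 79 = -40*5/7 - 79 = -200/7 - 79 = -753/7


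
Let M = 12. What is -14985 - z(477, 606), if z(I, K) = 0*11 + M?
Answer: -14997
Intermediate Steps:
z(I, K) = 12 (z(I, K) = 0*11 + 12 = 0 + 12 = 12)
-14985 - z(477, 606) = -14985 - 1*12 = -14985 - 12 = -14997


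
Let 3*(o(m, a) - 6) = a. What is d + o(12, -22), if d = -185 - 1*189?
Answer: -1126/3 ≈ -375.33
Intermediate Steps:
d = -374 (d = -185 - 189 = -374)
o(m, a) = 6 + a/3
d + o(12, -22) = -374 + (6 + (1/3)*(-22)) = -374 + (6 - 22/3) = -374 - 4/3 = -1126/3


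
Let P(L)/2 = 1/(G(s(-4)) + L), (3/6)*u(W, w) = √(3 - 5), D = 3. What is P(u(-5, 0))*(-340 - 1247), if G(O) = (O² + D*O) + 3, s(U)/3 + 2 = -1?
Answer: -180918/3257 + 6348*I*√2/3257 ≈ -55.547 + 2.7563*I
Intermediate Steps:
s(U) = -9 (s(U) = -6 + 3*(-1) = -6 - 3 = -9)
G(O) = 3 + O² + 3*O (G(O) = (O² + 3*O) + 3 = 3 + O² + 3*O)
u(W, w) = 2*I*√2 (u(W, w) = 2*√(3 - 5) = 2*√(-2) = 2*(I*√2) = 2*I*√2)
P(L) = 2/(57 + L) (P(L) = 2/((3 + (-9)² + 3*(-9)) + L) = 2/((3 + 81 - 27) + L) = 2/(57 + L))
P(u(-5, 0))*(-340 - 1247) = (2/(57 + 2*I*√2))*(-340 - 1247) = (2/(57 + 2*I*√2))*(-1587) = -3174/(57 + 2*I*√2)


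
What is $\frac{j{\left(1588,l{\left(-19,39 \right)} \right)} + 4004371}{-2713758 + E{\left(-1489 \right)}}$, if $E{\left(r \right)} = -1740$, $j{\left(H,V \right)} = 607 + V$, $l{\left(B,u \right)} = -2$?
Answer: $- \frac{667496}{452583} \approx -1.4749$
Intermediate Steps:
$\frac{j{\left(1588,l{\left(-19,39 \right)} \right)} + 4004371}{-2713758 + E{\left(-1489 \right)}} = \frac{\left(607 - 2\right) + 4004371}{-2713758 - 1740} = \frac{605 + 4004371}{-2715498} = 4004976 \left(- \frac{1}{2715498}\right) = - \frac{667496}{452583}$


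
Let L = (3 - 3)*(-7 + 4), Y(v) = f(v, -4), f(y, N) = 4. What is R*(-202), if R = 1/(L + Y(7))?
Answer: -101/2 ≈ -50.500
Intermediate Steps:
Y(v) = 4
L = 0 (L = 0*(-3) = 0)
R = ¼ (R = 1/(0 + 4) = 1/4 = ¼ ≈ 0.25000)
R*(-202) = (¼)*(-202) = -101/2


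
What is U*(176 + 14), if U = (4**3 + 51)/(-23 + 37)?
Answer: 10925/7 ≈ 1560.7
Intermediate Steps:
U = 115/14 (U = (64 + 51)/14 = 115*(1/14) = 115/14 ≈ 8.2143)
U*(176 + 14) = 115*(176 + 14)/14 = (115/14)*190 = 10925/7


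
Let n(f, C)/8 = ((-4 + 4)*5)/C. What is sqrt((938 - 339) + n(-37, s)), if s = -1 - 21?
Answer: sqrt(599) ≈ 24.474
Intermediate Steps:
s = -22
n(f, C) = 0 (n(f, C) = 8*(((-4 + 4)*5)/C) = 8*((0*5)/C) = 8*(0/C) = 8*0 = 0)
sqrt((938 - 339) + n(-37, s)) = sqrt((938 - 339) + 0) = sqrt(599 + 0) = sqrt(599)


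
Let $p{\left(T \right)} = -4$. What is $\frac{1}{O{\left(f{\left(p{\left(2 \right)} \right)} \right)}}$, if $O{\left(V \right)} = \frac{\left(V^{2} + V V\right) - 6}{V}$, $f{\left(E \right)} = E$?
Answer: $- \frac{2}{13} \approx -0.15385$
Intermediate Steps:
$O{\left(V \right)} = \frac{-6 + 2 V^{2}}{V}$ ($O{\left(V \right)} = \frac{\left(V^{2} + V^{2}\right) - 6}{V} = \frac{2 V^{2} - 6}{V} = \frac{-6 + 2 V^{2}}{V}$)
$\frac{1}{O{\left(f{\left(p{\left(2 \right)} \right)} \right)}} = \frac{1}{- \frac{6}{-4} + 2 \left(-4\right)} = \frac{1}{\left(-6\right) \left(- \frac{1}{4}\right) - 8} = \frac{1}{\frac{3}{2} - 8} = \frac{1}{- \frac{13}{2}} = - \frac{2}{13}$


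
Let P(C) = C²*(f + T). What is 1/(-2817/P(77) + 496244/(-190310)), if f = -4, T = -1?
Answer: -564173995/1417505011 ≈ -0.39801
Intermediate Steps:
P(C) = -5*C² (P(C) = C²*(-4 - 1) = C²*(-5) = -5*C²)
1/(-2817/P(77) + 496244/(-190310)) = 1/(-2817/((-5*77²)) + 496244/(-190310)) = 1/(-2817/((-5*5929)) + 496244*(-1/190310)) = 1/(-2817/(-29645) - 248122/95155) = 1/(-2817*(-1/29645) - 248122/95155) = 1/(2817/29645 - 248122/95155) = 1/(-1417505011/564173995) = -564173995/1417505011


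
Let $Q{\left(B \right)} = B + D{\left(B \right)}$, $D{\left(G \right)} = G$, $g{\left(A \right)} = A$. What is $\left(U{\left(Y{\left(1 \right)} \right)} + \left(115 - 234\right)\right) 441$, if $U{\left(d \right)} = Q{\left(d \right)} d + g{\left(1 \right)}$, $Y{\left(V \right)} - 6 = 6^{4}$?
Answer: $1495117890$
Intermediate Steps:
$Y{\left(V \right)} = 1302$ ($Y{\left(V \right)} = 6 + 6^{4} = 6 + 1296 = 1302$)
$Q{\left(B \right)} = 2 B$ ($Q{\left(B \right)} = B + B = 2 B$)
$U{\left(d \right)} = 1 + 2 d^{2}$ ($U{\left(d \right)} = 2 d d + 1 = 2 d^{2} + 1 = 1 + 2 d^{2}$)
$\left(U{\left(Y{\left(1 \right)} \right)} + \left(115 - 234\right)\right) 441 = \left(\left(1 + 2 \cdot 1302^{2}\right) + \left(115 - 234\right)\right) 441 = \left(\left(1 + 2 \cdot 1695204\right) + \left(115 - 234\right)\right) 441 = \left(\left(1 + 3390408\right) - 119\right) 441 = \left(3390409 - 119\right) 441 = 3390290 \cdot 441 = 1495117890$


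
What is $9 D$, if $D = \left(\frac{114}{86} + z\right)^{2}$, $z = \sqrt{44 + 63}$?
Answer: $\frac{1809828}{1849} + \frac{1026 \sqrt{107}}{43} \approx 1225.6$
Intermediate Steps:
$z = \sqrt{107} \approx 10.344$
$D = \left(\frac{57}{43} + \sqrt{107}\right)^{2}$ ($D = \left(\frac{114}{86} + \sqrt{107}\right)^{2} = \left(114 \cdot \frac{1}{86} + \sqrt{107}\right)^{2} = \left(\frac{57}{43} + \sqrt{107}\right)^{2} \approx 136.18$)
$9 D = 9 \left(\frac{201092}{1849} + \frac{114 \sqrt{107}}{43}\right) = \frac{1809828}{1849} + \frac{1026 \sqrt{107}}{43}$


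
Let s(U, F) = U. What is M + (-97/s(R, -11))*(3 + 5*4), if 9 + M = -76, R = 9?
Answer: -2996/9 ≈ -332.89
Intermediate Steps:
M = -85 (M = -9 - 76 = -85)
M + (-97/s(R, -11))*(3 + 5*4) = -85 + (-97/9)*(3 + 5*4) = -85 + (-97*⅑)*(3 + 20) = -85 - 97/9*23 = -85 - 2231/9 = -2996/9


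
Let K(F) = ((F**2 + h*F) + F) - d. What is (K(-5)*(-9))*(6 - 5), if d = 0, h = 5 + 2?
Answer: 135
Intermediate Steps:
h = 7
K(F) = F**2 + 8*F (K(F) = ((F**2 + 7*F) + F) - 1*0 = (F**2 + 8*F) + 0 = F**2 + 8*F)
(K(-5)*(-9))*(6 - 5) = (-5*(8 - 5)*(-9))*(6 - 5) = (-5*3*(-9))*1 = -15*(-9)*1 = 135*1 = 135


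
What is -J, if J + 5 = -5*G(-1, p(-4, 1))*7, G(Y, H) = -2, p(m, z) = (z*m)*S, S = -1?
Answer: -65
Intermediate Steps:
p(m, z) = -m*z (p(m, z) = (z*m)*(-1) = (m*z)*(-1) = -m*z)
J = 65 (J = -5 - 5*(-2)*7 = -5 + 10*7 = -5 + 70 = 65)
-J = -1*65 = -65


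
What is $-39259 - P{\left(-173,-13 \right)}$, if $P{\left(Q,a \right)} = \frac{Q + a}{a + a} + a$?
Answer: $- \frac{510291}{13} \approx -39253.0$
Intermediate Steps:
$P{\left(Q,a \right)} = a + \frac{Q + a}{2 a}$ ($P{\left(Q,a \right)} = \frac{Q + a}{2 a} + a = a + \frac{Q + a}{2 a}$)
$-39259 - P{\left(-173,-13 \right)} = -39259 - \left(\frac{1}{2} - 13 + \frac{1}{2} \left(-173\right) \frac{1}{-13}\right) = -39259 - \left(\frac{1}{2} - 13 + \frac{1}{2} \left(-173\right) \left(- \frac{1}{13}\right)\right) = -39259 - \left(\frac{1}{2} - 13 + \frac{173}{26}\right) = -39259 - - \frac{76}{13} = -39259 + \frac{76}{13} = - \frac{510291}{13}$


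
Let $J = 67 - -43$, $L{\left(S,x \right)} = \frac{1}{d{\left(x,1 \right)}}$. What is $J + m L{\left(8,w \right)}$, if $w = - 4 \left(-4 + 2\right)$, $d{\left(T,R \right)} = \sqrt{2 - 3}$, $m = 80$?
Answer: $110 - 80 i \approx 110.0 - 80.0 i$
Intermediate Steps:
$d{\left(T,R \right)} = i$ ($d{\left(T,R \right)} = \sqrt{-1} = i$)
$w = 8$ ($w = \left(-4\right) \left(-2\right) = 8$)
$L{\left(S,x \right)} = - i$ ($L{\left(S,x \right)} = \frac{1}{i} = - i$)
$J = 110$ ($J = 67 + 43 = 110$)
$J + m L{\left(8,w \right)} = 110 + 80 \left(- i\right) = 110 - 80 i$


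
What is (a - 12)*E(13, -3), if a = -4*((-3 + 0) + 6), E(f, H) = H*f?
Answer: 936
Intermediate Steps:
a = -12 (a = -4*(-3 + 6) = -4*3 = -12)
(a - 12)*E(13, -3) = (-12 - 12)*(-3*13) = -24*(-39) = 936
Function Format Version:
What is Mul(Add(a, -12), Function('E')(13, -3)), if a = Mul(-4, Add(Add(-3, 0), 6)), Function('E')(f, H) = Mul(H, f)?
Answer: 936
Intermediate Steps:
a = -12 (a = Mul(-4, Add(-3, 6)) = Mul(-4, 3) = -12)
Mul(Add(a, -12), Function('E')(13, -3)) = Mul(Add(-12, -12), Mul(-3, 13)) = Mul(-24, -39) = 936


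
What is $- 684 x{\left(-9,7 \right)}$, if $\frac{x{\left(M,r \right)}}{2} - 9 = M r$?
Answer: $73872$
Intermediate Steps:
$x{\left(M,r \right)} = 18 + 2 M r$
$- 684 x{\left(-9,7 \right)} = - 684 \left(18 + 2 \left(-9\right) 7\right) = - 684 \left(18 - 126\right) = \left(-684\right) \left(-108\right) = 73872$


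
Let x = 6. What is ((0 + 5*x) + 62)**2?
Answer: 8464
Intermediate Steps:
((0 + 5*x) + 62)**2 = ((0 + 5*6) + 62)**2 = ((0 + 30) + 62)**2 = (30 + 62)**2 = 92**2 = 8464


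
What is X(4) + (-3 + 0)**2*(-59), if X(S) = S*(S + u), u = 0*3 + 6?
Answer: -491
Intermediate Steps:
u = 6 (u = 0 + 6 = 6)
X(S) = S*(6 + S) (X(S) = S*(S + 6) = S*(6 + S))
X(4) + (-3 + 0)**2*(-59) = 4*(6 + 4) + (-3 + 0)**2*(-59) = 4*10 + (-3)**2*(-59) = 40 + 9*(-59) = 40 - 531 = -491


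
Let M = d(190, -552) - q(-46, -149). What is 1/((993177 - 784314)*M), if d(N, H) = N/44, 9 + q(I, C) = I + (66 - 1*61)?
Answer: 22/249591285 ≈ 8.8144e-8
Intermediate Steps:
q(I, C) = -4 + I (q(I, C) = -9 + (I + (66 - 1*61)) = -9 + (I + (66 - 61)) = -9 + (I + 5) = -9 + (5 + I) = -4 + I)
d(N, H) = N/44 (d(N, H) = N*(1/44) = N/44)
M = 1195/22 (M = (1/44)*190 - (-4 - 46) = 95/22 - 1*(-50) = 95/22 + 50 = 1195/22 ≈ 54.318)
1/((993177 - 784314)*M) = 1/((993177 - 784314)*(1195/22)) = (22/1195)/208863 = (1/208863)*(22/1195) = 22/249591285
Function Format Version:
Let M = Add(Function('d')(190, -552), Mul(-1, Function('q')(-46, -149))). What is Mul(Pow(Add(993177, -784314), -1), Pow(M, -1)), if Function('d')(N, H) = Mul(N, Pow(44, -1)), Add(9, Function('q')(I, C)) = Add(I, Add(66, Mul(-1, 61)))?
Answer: Rational(22, 249591285) ≈ 8.8144e-8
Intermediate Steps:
Function('q')(I, C) = Add(-4, I) (Function('q')(I, C) = Add(-9, Add(I, Add(66, Mul(-1, 61)))) = Add(-9, Add(I, Add(66, -61))) = Add(-9, Add(I, 5)) = Add(-9, Add(5, I)) = Add(-4, I))
Function('d')(N, H) = Mul(Rational(1, 44), N) (Function('d')(N, H) = Mul(N, Rational(1, 44)) = Mul(Rational(1, 44), N))
M = Rational(1195, 22) (M = Add(Mul(Rational(1, 44), 190), Mul(-1, Add(-4, -46))) = Add(Rational(95, 22), Mul(-1, -50)) = Add(Rational(95, 22), 50) = Rational(1195, 22) ≈ 54.318)
Mul(Pow(Add(993177, -784314), -1), Pow(M, -1)) = Mul(Pow(Add(993177, -784314), -1), Pow(Rational(1195, 22), -1)) = Mul(Pow(208863, -1), Rational(22, 1195)) = Mul(Rational(1, 208863), Rational(22, 1195)) = Rational(22, 249591285)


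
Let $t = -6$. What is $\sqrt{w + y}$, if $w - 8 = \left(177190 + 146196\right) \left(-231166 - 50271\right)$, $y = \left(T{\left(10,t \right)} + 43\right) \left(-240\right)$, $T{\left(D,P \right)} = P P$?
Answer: $i \sqrt{91012804634} \approx 3.0168 \cdot 10^{5} i$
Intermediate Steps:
$T{\left(D,P \right)} = P^{2}$
$y = -18960$ ($y = \left(\left(-6\right)^{2} + 43\right) \left(-240\right) = \left(36 + 43\right) \left(-240\right) = 79 \left(-240\right) = -18960$)
$w = -91012785674$ ($w = 8 + \left(177190 + 146196\right) \left(-231166 - 50271\right) = 8 + 323386 \left(-281437\right) = 8 - 91012785682 = -91012785674$)
$\sqrt{w + y} = \sqrt{-91012785674 - 18960} = \sqrt{-91012804634} = i \sqrt{91012804634}$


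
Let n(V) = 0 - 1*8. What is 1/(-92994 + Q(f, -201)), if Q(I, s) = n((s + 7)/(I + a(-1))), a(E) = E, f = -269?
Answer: -1/93002 ≈ -1.0752e-5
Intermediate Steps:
n(V) = -8 (n(V) = 0 - 8 = -8)
Q(I, s) = -8
1/(-92994 + Q(f, -201)) = 1/(-92994 - 8) = 1/(-93002) = -1/93002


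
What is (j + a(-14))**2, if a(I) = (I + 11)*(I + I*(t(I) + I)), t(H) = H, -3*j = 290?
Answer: 13630864/9 ≈ 1.5145e+6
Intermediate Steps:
j = -290/3 (j = -1/3*290 = -290/3 ≈ -96.667)
a(I) = (11 + I)*(I + 2*I**2) (a(I) = (I + 11)*(I + I*(I + I)) = (11 + I)*(I + I*(2*I)) = (11 + I)*(I + 2*I**2))
(j + a(-14))**2 = (-290/3 - 14*(11 + 2*(-14)**2 + 23*(-14)))**2 = (-290/3 - 14*(11 + 2*196 - 322))**2 = (-290/3 - 14*(11 + 392 - 322))**2 = (-290/3 - 14*81)**2 = (-290/3 - 1134)**2 = (-3692/3)**2 = 13630864/9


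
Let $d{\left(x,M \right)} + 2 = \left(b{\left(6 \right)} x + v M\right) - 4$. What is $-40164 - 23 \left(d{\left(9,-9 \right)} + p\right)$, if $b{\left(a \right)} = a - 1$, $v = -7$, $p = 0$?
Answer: $-42510$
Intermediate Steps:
$b{\left(a \right)} = -1 + a$
$d{\left(x,M \right)} = -6 - 7 M + 5 x$ ($d{\left(x,M \right)} = -2 - \left(4 + 7 M - \left(-1 + 6\right) x\right) = -2 - \left(4 - 5 x + 7 M\right) = -6 - 7 M + 5 x$)
$-40164 - 23 \left(d{\left(9,-9 \right)} + p\right) = -40164 - 23 \left(\left(-6 - -63 + 5 \cdot 9\right) + 0\right) = -40164 - 23 \left(\left(-6 + 63 + 45\right) + 0\right) = -40164 - 23 \left(102 + 0\right) = -40164 - 23 \cdot 102 = -40164 - 2346 = -42510$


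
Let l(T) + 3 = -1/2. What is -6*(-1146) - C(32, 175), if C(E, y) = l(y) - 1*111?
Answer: 13981/2 ≈ 6990.5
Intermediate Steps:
l(T) = -7/2 (l(T) = -3 - 1/2 = -3 - 1*½ = -3 - ½ = -7/2)
C(E, y) = -229/2 (C(E, y) = -7/2 - 1*111 = -7/2 - 111 = -229/2)
-6*(-1146) - C(32, 175) = -6*(-1146) - 1*(-229/2) = 6876 + 229/2 = 13981/2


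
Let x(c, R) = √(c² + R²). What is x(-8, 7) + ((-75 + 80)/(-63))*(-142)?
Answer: 710/63 + √113 ≈ 21.900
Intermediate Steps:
x(c, R) = √(R² + c²)
x(-8, 7) + ((-75 + 80)/(-63))*(-142) = √(7² + (-8)²) + ((-75 + 80)/(-63))*(-142) = √(49 + 64) + (5*(-1/63))*(-142) = √113 - 5/63*(-142) = √113 + 710/63 = 710/63 + √113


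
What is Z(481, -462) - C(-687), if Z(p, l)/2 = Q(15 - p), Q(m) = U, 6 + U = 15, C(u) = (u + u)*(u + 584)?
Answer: -141504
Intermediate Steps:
C(u) = 2*u*(584 + u) (C(u) = (2*u)*(584 + u) = 2*u*(584 + u))
U = 9 (U = -6 + 15 = 9)
Q(m) = 9
Z(p, l) = 18 (Z(p, l) = 2*9 = 18)
Z(481, -462) - C(-687) = 18 - 2*(-687)*(584 - 687) = 18 - 2*(-687)*(-103) = 18 - 1*141522 = 18 - 141522 = -141504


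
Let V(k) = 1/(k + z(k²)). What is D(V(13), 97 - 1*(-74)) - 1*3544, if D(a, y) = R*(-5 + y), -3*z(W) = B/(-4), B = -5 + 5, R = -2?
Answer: -3876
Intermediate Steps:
B = 0
z(W) = 0 (z(W) = -0/(-4) = -0*(-1)/4 = -⅓*0 = 0)
V(k) = 1/k (V(k) = 1/(k + 0) = 1/k)
D(a, y) = 10 - 2*y (D(a, y) = -2*(-5 + y) = 10 - 2*y)
D(V(13), 97 - 1*(-74)) - 1*3544 = (10 - 2*(97 - 1*(-74))) - 1*3544 = (10 - 2*(97 + 74)) - 3544 = (10 - 2*171) - 3544 = (10 - 342) - 3544 = -332 - 3544 = -3876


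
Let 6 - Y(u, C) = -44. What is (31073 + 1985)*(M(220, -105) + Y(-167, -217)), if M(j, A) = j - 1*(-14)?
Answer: 9388472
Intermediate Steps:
Y(u, C) = 50 (Y(u, C) = 6 - 1*(-44) = 6 + 44 = 50)
M(j, A) = 14 + j (M(j, A) = j + 14 = 14 + j)
(31073 + 1985)*(M(220, -105) + Y(-167, -217)) = (31073 + 1985)*((14 + 220) + 50) = 33058*(234 + 50) = 33058*284 = 9388472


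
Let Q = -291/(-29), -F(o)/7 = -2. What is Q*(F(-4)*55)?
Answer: 224070/29 ≈ 7726.6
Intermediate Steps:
F(o) = 14 (F(o) = -7*(-2) = 14)
Q = 291/29 (Q = -291*(-1/29) = 291/29 ≈ 10.034)
Q*(F(-4)*55) = 291*(14*55)/29 = (291/29)*770 = 224070/29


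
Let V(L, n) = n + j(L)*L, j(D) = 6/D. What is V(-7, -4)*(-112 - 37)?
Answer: -298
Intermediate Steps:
V(L, n) = 6 + n (V(L, n) = n + (6/L)*L = n + 6 = 6 + n)
V(-7, -4)*(-112 - 37) = (6 - 4)*(-112 - 37) = 2*(-149) = -298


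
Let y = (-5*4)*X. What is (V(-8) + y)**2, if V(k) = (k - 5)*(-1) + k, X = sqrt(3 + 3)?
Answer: 2425 - 200*sqrt(6) ≈ 1935.1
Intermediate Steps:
X = sqrt(6) ≈ 2.4495
V(k) = 5 (V(k) = (-5 + k)*(-1) + k = (5 - k) + k = 5)
y = -20*sqrt(6) (y = (-5*4)*sqrt(6) = -20*sqrt(6) ≈ -48.990)
(V(-8) + y)**2 = (5 - 20*sqrt(6))**2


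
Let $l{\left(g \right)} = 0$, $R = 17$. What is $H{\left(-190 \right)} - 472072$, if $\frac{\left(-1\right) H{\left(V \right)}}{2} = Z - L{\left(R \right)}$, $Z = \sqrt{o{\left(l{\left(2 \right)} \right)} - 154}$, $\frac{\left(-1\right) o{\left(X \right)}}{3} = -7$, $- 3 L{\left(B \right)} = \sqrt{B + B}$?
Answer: $-472072 - \frac{2 \sqrt{34}}{3} - 2 i \sqrt{133} \approx -4.7208 \cdot 10^{5} - 23.065 i$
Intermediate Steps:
$L{\left(B \right)} = - \frac{\sqrt{2} \sqrt{B}}{3}$ ($L{\left(B \right)} = - \frac{\sqrt{B + B}}{3} = - \frac{\sqrt{2 B}}{3} = - \frac{\sqrt{2} \sqrt{B}}{3}$)
$o{\left(X \right)} = 21$ ($o{\left(X \right)} = \left(-3\right) \left(-7\right) = 21$)
$Z = i \sqrt{133}$ ($Z = \sqrt{21 - 154} = \sqrt{-133} = i \sqrt{133} \approx 11.533 i$)
$H{\left(V \right)} = - \frac{2 \sqrt{34}}{3} - 2 i \sqrt{133}$ ($H{\left(V \right)} = - 2 \left(i \sqrt{133} - - \frac{\sqrt{2} \sqrt{17}}{3}\right) = - 2 \left(i \sqrt{133} - - \frac{\sqrt{34}}{3}\right) = - 2 \left(i \sqrt{133} + \frac{\sqrt{34}}{3}\right) = - 2 \left(\frac{\sqrt{34}}{3} + i \sqrt{133}\right) = - \frac{2 \sqrt{34}}{3} - 2 i \sqrt{133}$)
$H{\left(-190 \right)} - 472072 = \left(- \frac{2 \sqrt{34}}{3} - 2 i \sqrt{133}\right) - 472072 = -472072 - \frac{2 \sqrt{34}}{3} - 2 i \sqrt{133}$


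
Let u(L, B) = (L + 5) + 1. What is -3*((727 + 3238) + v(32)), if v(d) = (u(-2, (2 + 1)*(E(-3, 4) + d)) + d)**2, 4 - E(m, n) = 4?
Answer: -15783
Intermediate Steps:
E(m, n) = 0 (E(m, n) = 4 - 1*4 = 4 - 4 = 0)
u(L, B) = 6 + L (u(L, B) = (5 + L) + 1 = 6 + L)
v(d) = (4 + d)**2 (v(d) = ((6 - 2) + d)**2 = (4 + d)**2)
-3*((727 + 3238) + v(32)) = -3*((727 + 3238) + (4 + 32)**2) = -3*(3965 + 36**2) = -3*(3965 + 1296) = -3*5261 = -15783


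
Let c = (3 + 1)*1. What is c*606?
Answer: 2424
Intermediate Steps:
c = 4 (c = 4*1 = 4)
c*606 = 4*606 = 2424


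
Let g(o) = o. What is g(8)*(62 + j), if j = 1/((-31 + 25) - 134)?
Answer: 17358/35 ≈ 495.94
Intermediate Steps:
j = -1/140 (j = 1/(-6 - 134) = 1/(-140) = -1/140 ≈ -0.0071429)
g(8)*(62 + j) = 8*(62 - 1/140) = 8*(8679/140) = 17358/35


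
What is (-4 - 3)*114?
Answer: -798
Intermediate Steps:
(-4 - 3)*114 = -7*114 = -798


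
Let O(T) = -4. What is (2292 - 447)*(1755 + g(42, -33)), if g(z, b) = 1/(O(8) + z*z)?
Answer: 1139767569/352 ≈ 3.2380e+6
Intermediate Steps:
g(z, b) = 1/(-4 + z²) (g(z, b) = 1/(-4 + z*z) = 1/(-4 + z²))
(2292 - 447)*(1755 + g(42, -33)) = (2292 - 447)*(1755 + 1/(-4 + 42²)) = 1845*(1755 + 1/(-4 + 1764)) = 1845*(1755 + 1/1760) = 1845*(3088801/1760) = 1139767569/352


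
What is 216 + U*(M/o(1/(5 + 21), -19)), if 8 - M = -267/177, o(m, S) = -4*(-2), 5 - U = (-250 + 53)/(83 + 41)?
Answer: 13100385/58528 ≈ 223.83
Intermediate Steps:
U = 817/124 (U = 5 - (-250 + 53)/(83 + 41) = 5 - (-197)/124 = 5 - 1*(-197/124) = 5 + 197/124 = 817/124 ≈ 6.5887)
o(m, S) = 8
M = 561/59 (M = 8 - (-267)/177 = 8 - 1*(-89/59) = 8 + 89/59 = 561/59 ≈ 9.5085)
216 + U*(M/o(1/(5 + 21), -19)) = 216 + 817*((561/59)/8)/124 = 216 + 817*((561/59)*(⅛))/124 = 216 + (817/124)*(561/472) = 216 + 458337/58528 = 13100385/58528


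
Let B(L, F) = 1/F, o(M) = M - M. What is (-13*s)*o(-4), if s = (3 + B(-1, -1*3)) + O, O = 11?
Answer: 0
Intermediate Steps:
o(M) = 0
s = 41/3 (s = (3 + 1/(-1*3)) + 11 = (3 + 1/(-3)) + 11 = (3 - 1/3) + 11 = 8/3 + 11 = 41/3 ≈ 13.667)
(-13*s)*o(-4) = -13*41/3*0 = -533/3*0 = 0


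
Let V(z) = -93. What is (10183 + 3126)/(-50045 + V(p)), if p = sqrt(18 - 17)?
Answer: -13309/50138 ≈ -0.26545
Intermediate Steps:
p = 1 (p = sqrt(1) = 1)
(10183 + 3126)/(-50045 + V(p)) = (10183 + 3126)/(-50045 - 93) = 13309/(-50138) = 13309*(-1/50138) = -13309/50138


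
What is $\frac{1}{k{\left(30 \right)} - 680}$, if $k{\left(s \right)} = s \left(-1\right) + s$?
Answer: $- \frac{1}{680} \approx -0.0014706$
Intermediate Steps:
$k{\left(s \right)} = 0$ ($k{\left(s \right)} = - s + s = 0$)
$\frac{1}{k{\left(30 \right)} - 680} = \frac{1}{0 - 680} = \frac{1}{-680} = - \frac{1}{680}$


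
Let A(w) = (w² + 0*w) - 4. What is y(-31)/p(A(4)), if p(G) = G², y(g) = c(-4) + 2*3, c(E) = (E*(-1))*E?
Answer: -5/72 ≈ -0.069444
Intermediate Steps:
c(E) = -E² (c(E) = (-E)*E = -E²)
A(w) = -4 + w² (A(w) = (w² + 0) - 4 = w² - 4 = -4 + w²)
y(g) = -10 (y(g) = -1*(-4)² + 2*3 = -1*16 + 6 = -16 + 6 = -10)
y(-31)/p(A(4)) = -10/(-4 + 4²)² = -10/(-4 + 16)² = -10/(12²) = -10/144 = -10*1/144 = -5/72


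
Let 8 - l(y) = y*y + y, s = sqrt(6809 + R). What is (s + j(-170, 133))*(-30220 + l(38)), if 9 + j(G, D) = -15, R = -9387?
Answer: 760656 - 31694*I*sqrt(2578) ≈ 7.6066e+5 - 1.6092e+6*I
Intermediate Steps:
j(G, D) = -24 (j(G, D) = -9 - 15 = -24)
s = I*sqrt(2578) (s = sqrt(6809 - 9387) = sqrt(-2578) = I*sqrt(2578) ≈ 50.774*I)
l(y) = 8 - y - y**2 (l(y) = 8 - (y*y + y) = 8 - (y**2 + y) = 8 - (y + y**2) = 8 + (-y - y**2) = 8 - y - y**2)
(s + j(-170, 133))*(-30220 + l(38)) = (I*sqrt(2578) - 24)*(-30220 + (8 - 1*38 - 1*38**2)) = (-24 + I*sqrt(2578))*(-30220 + (8 - 38 - 1*1444)) = (-24 + I*sqrt(2578))*(-30220 + (8 - 38 - 1444)) = (-24 + I*sqrt(2578))*(-30220 - 1474) = (-24 + I*sqrt(2578))*(-31694) = 760656 - 31694*I*sqrt(2578)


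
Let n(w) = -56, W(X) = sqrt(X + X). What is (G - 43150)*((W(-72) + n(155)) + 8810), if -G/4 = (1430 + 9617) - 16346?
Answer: -192185316 - 263448*I ≈ -1.9219e+8 - 2.6345e+5*I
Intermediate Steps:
W(X) = sqrt(2)*sqrt(X) (W(X) = sqrt(2*X) = sqrt(2)*sqrt(X))
G = 21196 (G = -4*((1430 + 9617) - 16346) = -4*(11047 - 16346) = -4*(-5299) = 21196)
(G - 43150)*((W(-72) + n(155)) + 8810) = (21196 - 43150)*((sqrt(2)*sqrt(-72) - 56) + 8810) = -21954*((sqrt(2)*(6*I*sqrt(2)) - 56) + 8810) = -21954*((12*I - 56) + 8810) = -21954*((-56 + 12*I) + 8810) = -21954*(8754 + 12*I) = -192185316 - 263448*I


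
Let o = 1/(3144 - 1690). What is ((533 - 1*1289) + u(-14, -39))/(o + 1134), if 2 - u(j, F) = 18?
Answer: -1122488/1648837 ≈ -0.68078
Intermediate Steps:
u(j, F) = -16 (u(j, F) = 2 - 1*18 = 2 - 18 = -16)
o = 1/1454 ≈ 0.00068776
((533 - 1*1289) + u(-14, -39))/(o + 1134) = ((533 - 1*1289) - 16)/(1/1454 + 1134) = ((533 - 1289) - 16)/(1648837/1454) = (-756 - 16)*(1454/1648837) = -772*1454/1648837 = -1122488/1648837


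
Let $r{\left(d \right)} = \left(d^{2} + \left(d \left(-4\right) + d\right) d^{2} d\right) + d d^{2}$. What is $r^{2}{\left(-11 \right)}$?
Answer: $2036987689$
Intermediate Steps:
$r{\left(d \right)} = d^{2} + d^{3} - 3 d^{4}$ ($r{\left(d \right)} = \left(d^{2} + \left(- 4 d + d\right) d^{2} d\right) + d^{3} = \left(d^{2} + - 3 d d^{2} d\right) + d^{3} = \left(d^{2} + - 3 d^{3} d\right) + d^{3} = \left(d^{2} - 3 d^{4}\right) + d^{3} = d^{2} + d^{3} - 3 d^{4}$)
$r^{2}{\left(-11 \right)} = \left(\left(-11\right)^{2} \left(1 - 11 - 3 \left(-11\right)^{2}\right)\right)^{2} = \left(121 \left(1 - 11 - 363\right)\right)^{2} = \left(121 \left(-373\right)\right)^{2} = \left(-45133\right)^{2} = 2036987689$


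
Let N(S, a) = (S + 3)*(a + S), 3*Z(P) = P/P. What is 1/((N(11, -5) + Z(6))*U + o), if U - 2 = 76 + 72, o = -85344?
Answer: -1/72694 ≈ -1.3756e-5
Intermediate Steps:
Z(P) = ⅓ (Z(P) = (P/P)/3 = (⅓)*1 = ⅓)
N(S, a) = (3 + S)*(S + a)
U = 150 (U = 2 + (76 + 72) = 2 + 148 = 150)
1/((N(11, -5) + Z(6))*U + o) = 1/(((11² + 3*11 + 3*(-5) + 11*(-5)) + ⅓)*150 - 85344) = 1/(((121 + 33 - 15 - 55) + ⅓)*150 - 85344) = 1/((84 + ⅓)*150 - 85344) = 1/((253/3)*150 - 85344) = 1/(12650 - 85344) = 1/(-72694) = -1/72694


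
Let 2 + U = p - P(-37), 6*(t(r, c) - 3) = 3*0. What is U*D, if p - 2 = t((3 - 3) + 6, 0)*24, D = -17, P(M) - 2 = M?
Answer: -1819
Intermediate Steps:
P(M) = 2 + M
t(r, c) = 3 (t(r, c) = 3 + (3*0)/6 = 3 + (⅙)*0 = 3 + 0 = 3)
p = 74 (p = 2 + 3*24 = 2 + 72 = 74)
U = 107 (U = -2 + (74 - (2 - 37)) = -2 + (74 - 1*(-35)) = -2 + (74 + 35) = -2 + 109 = 107)
U*D = 107*(-17) = -1819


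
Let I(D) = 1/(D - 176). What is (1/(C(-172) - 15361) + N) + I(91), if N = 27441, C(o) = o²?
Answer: 33174920017/1208955 ≈ 27441.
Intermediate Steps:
I(D) = 1/(-176 + D)
(1/(C(-172) - 15361) + N) + I(91) = (1/((-172)² - 15361) + 27441) + 1/(-176 + 91) = (1/(29584 - 15361) + 27441) + 1/(-85) = (1/14223 + 27441) - 1/85 = 390293344/14223 - 1/85 = 33174920017/1208955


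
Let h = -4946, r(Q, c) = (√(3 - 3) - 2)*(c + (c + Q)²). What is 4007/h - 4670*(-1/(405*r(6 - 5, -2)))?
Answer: 1985215/400626 ≈ 4.9553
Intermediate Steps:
r(Q, c) = -2*c - 2*(Q + c)² (r(Q, c) = (√0 - 2)*(c + (Q + c)²) = (0 - 2)*(c + (Q + c)²) = -2*(c + (Q + c)²) = -2*c - 2*(Q + c)²)
4007/h - 4670*(-1/(405*r(6 - 5, -2))) = 4007/(-4946) - 4670*(-1/(405*(-2*(-2) - 2*((6 - 5) - 2)²))) = 4007*(-1/4946) - 4670*(-1/(405*(4 - 2*(1 - 2)²))) = -4007/4946 - 4670*(-1/(405*(4 - 2*(-1)²))) = -4007/4946 - 4670*(-1/(405*(4 - 2*1))) = -4007/4946 - 4670*(-1/(405*(4 - 2))) = -4007/4946 - 4670/(2*(-405)) = -4007/4946 - 4670/(-810) = -4007/4946 - 4670*(-1/810) = -4007/4946 + 467/81 = 1985215/400626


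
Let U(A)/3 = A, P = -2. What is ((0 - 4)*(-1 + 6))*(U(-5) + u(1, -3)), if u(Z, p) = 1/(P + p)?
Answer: 304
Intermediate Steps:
U(A) = 3*A
u(Z, p) = 1/(-2 + p)
((0 - 4)*(-1 + 6))*(U(-5) + u(1, -3)) = ((0 - 4)*(-1 + 6))*(3*(-5) + 1/(-2 - 3)) = (-4*5)*(-15 + 1/(-5)) = -20*(-15 - 1/5) = -20*(-76/5) = 304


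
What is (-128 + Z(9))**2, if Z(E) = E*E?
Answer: 2209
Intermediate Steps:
Z(E) = E**2
(-128 + Z(9))**2 = (-128 + 9**2)**2 = (-128 + 81)**2 = (-47)**2 = 2209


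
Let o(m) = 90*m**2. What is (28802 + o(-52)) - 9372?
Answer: 262790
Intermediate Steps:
(28802 + o(-52)) - 9372 = (28802 + 90*(-52)**2) - 9372 = (28802 + 90*2704) - 9372 = (28802 + 243360) - 9372 = 272162 - 9372 = 262790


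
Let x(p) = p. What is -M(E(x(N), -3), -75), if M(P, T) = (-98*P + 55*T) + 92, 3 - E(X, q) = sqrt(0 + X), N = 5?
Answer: 4327 - 98*sqrt(5) ≈ 4107.9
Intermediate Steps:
E(X, q) = 3 - sqrt(X) (E(X, q) = 3 - sqrt(0 + X) = 3 - sqrt(X))
M(P, T) = 92 - 98*P + 55*T
-M(E(x(N), -3), -75) = -(92 - 98*(3 - sqrt(5)) + 55*(-75)) = -(92 + (-294 + 98*sqrt(5)) - 4125) = -(-4327 + 98*sqrt(5)) = 4327 - 98*sqrt(5)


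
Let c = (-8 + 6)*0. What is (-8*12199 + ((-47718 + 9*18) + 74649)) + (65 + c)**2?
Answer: -66274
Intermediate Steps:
c = 0 (c = -2*0 = 0)
(-8*12199 + ((-47718 + 9*18) + 74649)) + (65 + c)**2 = (-8*12199 + ((-47718 + 9*18) + 74649)) + (65 + 0)**2 = (-97592 + ((-47718 + 162) + 74649)) + 65**2 = (-97592 + (-47556 + 74649)) + 4225 = (-97592 + 27093) + 4225 = -70499 + 4225 = -66274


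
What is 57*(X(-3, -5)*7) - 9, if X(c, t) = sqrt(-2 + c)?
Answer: -9 + 399*I*sqrt(5) ≈ -9.0 + 892.19*I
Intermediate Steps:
57*(X(-3, -5)*7) - 9 = 57*(sqrt(-2 - 3)*7) - 9 = 57*(sqrt(-5)*7) - 9 = 57*((I*sqrt(5))*7) - 9 = 57*(7*I*sqrt(5)) - 9 = 399*I*sqrt(5) - 9 = -9 + 399*I*sqrt(5)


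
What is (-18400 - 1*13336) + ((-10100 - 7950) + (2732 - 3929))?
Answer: -50983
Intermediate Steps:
(-18400 - 1*13336) + ((-10100 - 7950) + (2732 - 3929)) = (-18400 - 13336) + (-18050 - 1197) = -31736 - 19247 = -50983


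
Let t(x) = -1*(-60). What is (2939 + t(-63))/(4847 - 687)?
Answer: 2999/4160 ≈ 0.72091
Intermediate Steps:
t(x) = 60
(2939 + t(-63))/(4847 - 687) = (2939 + 60)/(4847 - 687) = 2999/4160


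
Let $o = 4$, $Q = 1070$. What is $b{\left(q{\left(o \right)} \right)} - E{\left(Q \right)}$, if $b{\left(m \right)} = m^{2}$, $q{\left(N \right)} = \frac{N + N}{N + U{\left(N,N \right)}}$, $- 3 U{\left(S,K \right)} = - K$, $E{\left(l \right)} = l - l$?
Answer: $\frac{9}{4} \approx 2.25$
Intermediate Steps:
$E{\left(l \right)} = 0$
$U{\left(S,K \right)} = \frac{K}{3}$ ($U{\left(S,K \right)} = - \frac{\left(-1\right) K}{3} = \frac{K}{3}$)
$q{\left(N \right)} = \frac{3}{2}$ ($q{\left(N \right)} = \frac{N + N}{N + \frac{N}{3}} = \frac{2 N}{\frac{4}{3} N} = 2 N \frac{3}{4 N} = \frac{3}{2}$)
$b{\left(q{\left(o \right)} \right)} - E{\left(Q \right)} = \left(\frac{3}{2}\right)^{2} - 0 = \frac{9}{4} + 0 = \frac{9}{4}$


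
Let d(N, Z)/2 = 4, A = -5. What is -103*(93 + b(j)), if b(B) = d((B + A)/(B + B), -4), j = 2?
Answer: -10403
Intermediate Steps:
d(N, Z) = 8 (d(N, Z) = 2*4 = 8)
b(B) = 8
-103*(93 + b(j)) = -103*(93 + 8) = -103*101 = -10403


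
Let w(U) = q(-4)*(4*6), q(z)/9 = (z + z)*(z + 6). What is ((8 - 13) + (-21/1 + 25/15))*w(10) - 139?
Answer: 83957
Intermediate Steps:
q(z) = 18*z*(6 + z) (q(z) = 9*((z + z)*(z + 6)) = 9*((2*z)*(6 + z)) = 9*(2*z*(6 + z)) = 18*z*(6 + z))
w(U) = -3456 (w(U) = (18*(-4)*(6 - 4))*(4*6) = (18*(-4)*2)*24 = -144*24 = -3456)
((8 - 13) + (-21/1 + 25/15))*w(10) - 139 = ((8 - 13) + (-21/1 + 25/15))*(-3456) - 139 = (-5 + (-21*1 + 25*(1/15)))*(-3456) - 139 = (-5 + (-21 + 5/3))*(-3456) - 139 = (-5 - 58/3)*(-3456) - 139 = -73/3*(-3456) - 139 = 84096 - 139 = 83957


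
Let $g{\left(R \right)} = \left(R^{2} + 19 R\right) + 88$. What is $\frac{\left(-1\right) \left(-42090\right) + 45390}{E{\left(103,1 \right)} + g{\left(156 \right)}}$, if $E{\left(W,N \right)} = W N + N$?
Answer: $\frac{7290}{2291} \approx 3.182$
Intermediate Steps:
$g{\left(R \right)} = 88 + R^{2} + 19 R$
$E{\left(W,N \right)} = N + N W$ ($E{\left(W,N \right)} = N W + N = N + N W$)
$\frac{\left(-1\right) \left(-42090\right) + 45390}{E{\left(103,1 \right)} + g{\left(156 \right)}} = \frac{\left(-1\right) \left(-42090\right) + 45390}{1 \left(1 + 103\right) + \left(88 + 156^{2} + 19 \cdot 156\right)} = \frac{42090 + 45390}{1 \cdot 104 + \left(88 + 24336 + 2964\right)} = \frac{87480}{104 + 27388} = \frac{87480}{27492} = 87480 \cdot \frac{1}{27492} = \frac{7290}{2291}$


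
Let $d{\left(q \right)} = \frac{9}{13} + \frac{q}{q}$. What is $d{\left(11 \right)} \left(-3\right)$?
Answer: $- \frac{66}{13} \approx -5.0769$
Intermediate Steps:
$d{\left(q \right)} = \frac{22}{13}$ ($d{\left(q \right)} = 9 \cdot \frac{1}{13} + 1 = \frac{9}{13} + 1 = \frac{22}{13}$)
$d{\left(11 \right)} \left(-3\right) = \frac{22}{13} \left(-3\right) = - \frac{66}{13}$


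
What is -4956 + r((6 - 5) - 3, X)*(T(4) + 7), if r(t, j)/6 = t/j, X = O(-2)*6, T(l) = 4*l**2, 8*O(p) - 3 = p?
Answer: -6092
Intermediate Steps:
O(p) = 3/8 + p/8
X = 3/4 (X = (3/8 + (1/8)*(-2))*6 = (3/8 - 1/4)*6 = (1/8)*6 = 3/4 ≈ 0.75000)
r(t, j) = 6*t/j (r(t, j) = 6*(t/j) = 6*t/j)
-4956 + r((6 - 5) - 3, X)*(T(4) + 7) = -4956 + (6*((6 - 5) - 3)/(3/4))*(4*4**2 + 7) = -4956 + (6*(1 - 3)*(4/3))*(4*16 + 7) = -4956 + (6*(-2)*(4/3))*(64 + 7) = -4956 - 16*71 = -4956 - 1136 = -6092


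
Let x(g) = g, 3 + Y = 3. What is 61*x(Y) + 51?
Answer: 51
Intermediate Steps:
Y = 0 (Y = -3 + 3 = 0)
61*x(Y) + 51 = 61*0 + 51 = 0 + 51 = 51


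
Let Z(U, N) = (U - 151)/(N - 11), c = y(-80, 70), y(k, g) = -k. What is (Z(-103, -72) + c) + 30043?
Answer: 2500463/83 ≈ 30126.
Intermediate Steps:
c = 80 (c = -1*(-80) = 80)
Z(U, N) = (-151 + U)/(-11 + N)
(Z(-103, -72) + c) + 30043 = ((-151 - 103)/(-11 - 72) + 80) + 30043 = (-254/(-83) + 80) + 30043 = (-1/83*(-254) + 80) + 30043 = (254/83 + 80) + 30043 = 6894/83 + 30043 = 2500463/83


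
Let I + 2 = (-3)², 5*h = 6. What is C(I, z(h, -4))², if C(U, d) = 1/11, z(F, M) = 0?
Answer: 1/121 ≈ 0.0082645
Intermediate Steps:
h = 6/5 (h = (⅕)*6 = 6/5 ≈ 1.2000)
I = 7 (I = -2 + (-3)² = -2 + 9 = 7)
C(U, d) = 1/11
C(I, z(h, -4))² = (1/11)² = 1/121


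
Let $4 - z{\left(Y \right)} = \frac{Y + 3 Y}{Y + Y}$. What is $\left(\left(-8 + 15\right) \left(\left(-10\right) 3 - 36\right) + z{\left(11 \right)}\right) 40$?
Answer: $-18400$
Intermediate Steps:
$z{\left(Y \right)} = 2$ ($z{\left(Y \right)} = 4 - \frac{Y + 3 Y}{Y + Y} = 4 - \frac{4 Y}{2 Y} = 4 - 4 Y \frac{1}{2 Y} = 4 - 2 = 2$)
$\left(\left(-8 + 15\right) \left(\left(-10\right) 3 - 36\right) + z{\left(11 \right)}\right) 40 = \left(\left(-8 + 15\right) \left(\left(-10\right) 3 - 36\right) + 2\right) 40 = \left(7 \left(-30 - 36\right) + 2\right) 40 = \left(7 \left(-66\right) + 2\right) 40 = \left(-462 + 2\right) 40 = \left(-460\right) 40 = -18400$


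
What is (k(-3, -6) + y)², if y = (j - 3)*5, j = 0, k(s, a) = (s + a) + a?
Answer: 900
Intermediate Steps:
k(s, a) = s + 2*a (k(s, a) = (a + s) + a = s + 2*a)
y = -15 (y = (0 - 3)*5 = -3*5 = -15)
(k(-3, -6) + y)² = ((-3 + 2*(-6)) - 15)² = ((-3 - 12) - 15)² = (-15 - 15)² = (-30)² = 900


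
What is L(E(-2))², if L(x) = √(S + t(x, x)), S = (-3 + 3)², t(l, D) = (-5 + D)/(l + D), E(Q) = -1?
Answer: 3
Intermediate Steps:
t(l, D) = (-5 + D)/(D + l)
S = 0 (S = 0² = 0)
L(x) = √2*√((-5 + x)/x)/2 (L(x) = √(0 + (-5 + x)/(x + x)) = √(0 + (-5 + x)/((2*x))) = √(0 + (1/(2*x))*(-5 + x)) = √(0 + (-5 + x)/(2*x)) = √((-5 + x)/(2*x)) = √2*√((-5 + x)/x)/2)
L(E(-2))² = (√2*√((-5 - 1)/(-1))/2)² = (√2*√(-1*(-6))/2)² = (√2*√6/2)² = (√3)² = 3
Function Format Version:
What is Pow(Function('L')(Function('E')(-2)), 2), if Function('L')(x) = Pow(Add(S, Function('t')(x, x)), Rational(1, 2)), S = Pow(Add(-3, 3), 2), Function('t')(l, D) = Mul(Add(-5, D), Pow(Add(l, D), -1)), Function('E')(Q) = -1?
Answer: 3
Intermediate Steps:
Function('t')(l, D) = Mul(Pow(Add(D, l), -1), Add(-5, D)) (Function('t')(l, D) = Mul(Add(-5, D), Pow(Add(D, l), -1)) = Mul(Pow(Add(D, l), -1), Add(-5, D)))
S = 0 (S = Pow(0, 2) = 0)
Function('L')(x) = Mul(Rational(1, 2), Pow(2, Rational(1, 2)), Pow(Mul(Pow(x, -1), Add(-5, x)), Rational(1, 2))) (Function('L')(x) = Pow(Add(0, Mul(Pow(Add(x, x), -1), Add(-5, x))), Rational(1, 2)) = Pow(Add(0, Mul(Pow(Mul(2, x), -1), Add(-5, x))), Rational(1, 2)) = Pow(Add(0, Mul(Mul(Rational(1, 2), Pow(x, -1)), Add(-5, x))), Rational(1, 2)) = Pow(Add(0, Mul(Rational(1, 2), Pow(x, -1), Add(-5, x))), Rational(1, 2)) = Pow(Mul(Rational(1, 2), Pow(x, -1), Add(-5, x)), Rational(1, 2)) = Mul(Rational(1, 2), Pow(2, Rational(1, 2)), Pow(Mul(Pow(x, -1), Add(-5, x)), Rational(1, 2))))
Pow(Function('L')(Function('E')(-2)), 2) = Pow(Mul(Rational(1, 2), Pow(2, Rational(1, 2)), Pow(Mul(Pow(-1, -1), Add(-5, -1)), Rational(1, 2))), 2) = Pow(Mul(Rational(1, 2), Pow(2, Rational(1, 2)), Pow(Mul(-1, -6), Rational(1, 2))), 2) = Pow(Mul(Rational(1, 2), Pow(2, Rational(1, 2)), Pow(6, Rational(1, 2))), 2) = Pow(Pow(3, Rational(1, 2)), 2) = 3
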